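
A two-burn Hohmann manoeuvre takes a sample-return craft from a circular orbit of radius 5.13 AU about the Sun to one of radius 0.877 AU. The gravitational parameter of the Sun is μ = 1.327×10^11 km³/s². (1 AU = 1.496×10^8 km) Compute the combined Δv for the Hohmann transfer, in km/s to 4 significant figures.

Δv = 15.80 km/s

In km: r₁ = 5.13 × 1.496×10^8 = 7.67448×10^8 km; r₂ = 0.877 × 1.496×10^8 = 1.311992×10^8 km.
Semi-major axis of the transfer orbit: a_t = (7.67448×10^8 + 1.311992×10^8)/2 = 4.493236×10^8 km.
At r₁ the circular-orbit speed is v₁ = √(μ/r₁) = 13.15 km/s.
Transfer-orbit speed at r₁ (v² = μ(2/r − 1/a)): v_a = √[μ(2/r₁ − 1/a_t)] = 7.106 km/s.
First burn Δv₁ = |v_a − v₁| = 6.0440 km/s.
At r₂, v₂ = √(μ/r₂) = 31.80313 km/s.
Transfer-orbit speed at r₂: v_p = √[μ(2/r₂ − 1/a_t)] = 41.56375 km/s.
Second burn Δv₂ = |v₂ − v_p| = 9.7606 km/s.
Δv = Δv₁ + Δv₂ = 6.0440 + 9.7606 = 15.80 km/s.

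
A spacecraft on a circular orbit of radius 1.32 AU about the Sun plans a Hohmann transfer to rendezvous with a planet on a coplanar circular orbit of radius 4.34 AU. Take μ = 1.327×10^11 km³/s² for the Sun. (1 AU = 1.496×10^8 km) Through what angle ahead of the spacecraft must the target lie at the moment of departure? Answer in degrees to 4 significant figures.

φ = 85.22°

In km: r₁ = 1.32 × 1.496×10^8 = 1.97472×10^8 km; r₂ = 4.34 × 1.496×10^8 = 6.49264×10^8 km.
Semi-major axis of the transfer orbit: a_t = (1.97472×10^8 + 6.49264×10^8)/2 = 4.23368×10^8 km.
Transfer time t = π√(a_t³/μ) = 7.5126×10^7 s.
The target's mean motion on its circular orbit is ω₂ = √(μ/r₂³) = 2.2019×10^-8 rad/s.
Angle swept by the target during transfer: ω₂·t = 1.6542 rad = 94.78°.
The spacecraft traverses 180° on the transfer ellipse, so the target must lead by 180° − 94.78° = 85.22°.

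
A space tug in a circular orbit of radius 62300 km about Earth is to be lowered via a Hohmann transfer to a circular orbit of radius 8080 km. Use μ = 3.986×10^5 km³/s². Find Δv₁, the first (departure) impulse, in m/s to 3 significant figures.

Δv₁ = 1320 m/s

The Hohmann ellipse has a_t = (r₁ + r₂)/2 = 35190 km.
Circular speed at r = 62300 km: v_c = √(μ/r) = 2.529 km/s.
Vis-viva on the transfer ellipse at r = 62300 km gives v_t = √[μ(2/r − 1/a_t)] = 1.212 km/s.
Δv₁ = |v_t − v_c| = |1.212 − 2.529| = 1.317 km/s.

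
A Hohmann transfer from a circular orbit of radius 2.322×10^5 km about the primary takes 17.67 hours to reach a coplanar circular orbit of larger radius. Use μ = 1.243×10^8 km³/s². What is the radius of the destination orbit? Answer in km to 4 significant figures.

Transfer time t = 17.67 hours = 63612 s, and t = π√(a_t³/μ).
So a_t = (μ t²/π²)^(1/3) = (1.243×10^8 × (63612)² / π²)^(1/3) = 3.7075×10^5 km.
Since a_t = (r₁ + r₂)/2, r₂ = 2a_t − r₁ = 2×3.7075×10^5 − 2.322×10^5 = 5.093×10^5 km.

r₂ = 5.093×10^5 km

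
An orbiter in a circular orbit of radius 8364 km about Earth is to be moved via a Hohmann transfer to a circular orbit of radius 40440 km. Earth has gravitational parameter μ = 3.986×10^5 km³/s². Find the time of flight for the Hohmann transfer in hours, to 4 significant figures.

t = 5.269 hours

The Hohmann ellipse has a_t = (r₁ + r₂)/2 = 24402 km.
Half the transfer-orbit period gives t = π√(a_t³/μ) = 18970 s.
Converting: 18970 s ÷ 3600 s/hour = 5.269 hours.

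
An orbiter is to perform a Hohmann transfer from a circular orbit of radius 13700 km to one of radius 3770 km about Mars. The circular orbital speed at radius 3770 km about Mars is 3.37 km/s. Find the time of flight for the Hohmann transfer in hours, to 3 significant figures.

t = 3.44 hours

From the circular-orbit relation v² = μ/r at r = 3770 km: μ = v²r = (3.37)² × 3770 = 42815.5 km³/s².
Transfer-ellipse semi-major axis a_t = (r₁ + r₂)/2 = (13700 + 3770)/2 = 8735 km.
By Kepler's third law the transfer-orbit period is T = 2π√(a_t³/μ), so t = T/2 = 12390 s.
Converting: 12390 s ÷ 3600 s/hour = 3.44 hours.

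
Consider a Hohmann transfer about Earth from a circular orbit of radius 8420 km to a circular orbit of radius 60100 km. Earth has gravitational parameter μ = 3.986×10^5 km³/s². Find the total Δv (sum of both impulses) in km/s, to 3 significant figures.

Δv = 3.53 km/s

Semi-major axis of the transfer orbit: a_t = (8420 + 60100)/2 = 34260 km.
Circular speed at r₁: v₁ = √(μ/r₁) = √(3.986×10^5/8420) = 6.8804 km/s.
On the transfer ellipse at r₁, vis-viva gives v_p = √[μ(2/r₁ − 1/a_t)] = 9.1129 km/s.
First burn Δv₁ = |v_p − v₁| = 2.2325 km/s.
Circular speed at r₂: v₂ = √(μ/r₂) = 2.5753 km/s.
Transfer-orbit speed at r₂: v_a = √[μ(2/r₂ − 1/a_t)] = 1.2767 km/s.
Second burn Δv₂ = |v₂ − v_a| = 1.2986 km/s.
Δv = Δv₁ + Δv₂ = 2.2325 + 1.2986 = 3.531 km/s.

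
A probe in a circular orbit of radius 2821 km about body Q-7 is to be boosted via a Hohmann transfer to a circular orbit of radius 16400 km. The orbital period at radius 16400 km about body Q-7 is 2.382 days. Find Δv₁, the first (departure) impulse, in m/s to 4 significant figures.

Δv₁ = 369.8 m/s

From Kepler's third law T² = 4π²r³/μ at r = 16400 km, T = 2.382 days = 2.382 × 86400 s = 2.058048×10^5 s: μ = 4π²r³/T² = 4111.31 km³/s².
The Hohmann ellipse has a_t = (r₁ + r₂)/2 = 9610.5 km.
Circular speed at r = 2821 km: v_c = √(μ/r) = 1.2072 km/s.
Transfer-orbit speed at the same r (vis-viva, a = a_t): v_t = √[μ(2/r − 1/a_t)] = 1.5770 km/s.
Δv₁ = |v_t − v_c| = |1.5770 − 1.2072| = 0.3698 km/s.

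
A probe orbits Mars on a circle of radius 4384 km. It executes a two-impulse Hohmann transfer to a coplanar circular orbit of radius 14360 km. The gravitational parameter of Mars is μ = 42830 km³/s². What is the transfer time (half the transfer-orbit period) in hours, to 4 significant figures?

Transfer-ellipse semi-major axis a_t = (r₁ + r₂)/2 = (4384 + 14360)/2 = 9372 km.
By Kepler's third law the transfer-orbit period is T = 2π√(a_t³/μ), so t = T/2 = 13773 s.
Converting: 13773 s ÷ 3600 s/hour = 3.826 hours.

t = 3.826 hours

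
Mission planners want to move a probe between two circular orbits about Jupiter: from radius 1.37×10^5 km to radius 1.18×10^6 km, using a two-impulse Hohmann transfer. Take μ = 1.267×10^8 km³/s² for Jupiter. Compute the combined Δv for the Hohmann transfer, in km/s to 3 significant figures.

The Hohmann ellipse has a_t = (r₁ + r₂)/2 = 6.585×10^5 km.
At r₁ the circular-orbit speed is v₁ = √(μ/r₁) = 30.411 km/s.
On the transfer ellipse at r₁, vis-viva equation gives v_p = √[μ(2/r₁ − 1/a_t)] = 40.709 km/s.
First burn Δv₁ = |v_p − v₁| = 10.298 km/s.
Circular speed at r₂: v₂ = √(μ/r₂) = 10.3621 km/s.
Transfer-orbit speed at r₂: v_a = √[μ(2/r₂ − 1/a_t)] = 4.72639 km/s.
Second burn Δv₂ = |v₂ − v_a| = 5.6357 km/s.
Total Δv = Δv₁ + Δv₂ = 15.93 km/s.

Δv = 15.9 km/s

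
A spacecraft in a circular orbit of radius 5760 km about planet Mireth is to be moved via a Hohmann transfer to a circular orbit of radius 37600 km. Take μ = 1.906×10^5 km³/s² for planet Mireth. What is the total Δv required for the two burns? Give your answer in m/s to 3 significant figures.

Δv = 2910 m/s

The Hohmann ellipse has a_t = (r₁ + r₂)/2 = 21680 km.
Circular speed at r₁: v₁ = √(μ/r₁) = √(1.906×10^5/5760) = 5.7524 km/s.
On the transfer ellipse at r₁, v² = μ(2/r − 1/a) gives v_p = √[μ(2/r₁ − 1/a_t)] = 7.5756 km/s.
First burn Δv₁ = |v_p − v₁| = 1.823 km/s.
Circular speed at r₂: v₂ = √(μ/r₂) = 2.2515 km/s.
Transfer-orbit speed at r₂: v_a = √[μ(2/r₂ − 1/a_t)] = 1.1605 km/s.
Second burn Δv₂ = |v₂ − v_a| = 1.091 km/s.
Δv = Δv₁ + Δv₂ = 1.823 + 1.091 = 2.914 km/s.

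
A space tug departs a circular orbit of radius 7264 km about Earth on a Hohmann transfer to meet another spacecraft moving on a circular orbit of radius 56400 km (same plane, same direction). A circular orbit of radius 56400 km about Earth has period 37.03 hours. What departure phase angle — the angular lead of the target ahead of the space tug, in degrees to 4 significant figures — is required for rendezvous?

φ = 103.7°

From Kepler's third law T² = 4π²r³/μ at r = 56400 km, T = 37.03 hours = 37.03 × 3600 s = 1.33308×10^5 s: μ = 4π²r³/T² = 3.98552×10^5 km³/s².
The Hohmann ellipse has a_t = (r₁ + r₂)/2 = 31832 km.
The half-period of the transfer ellipse is t = π√(a_t³/μ) = 28260 s.
The target's mean motion on its circular orbit is ω₂ = √(μ/r₂³) = 4.713×10^-5 rad/s.
Angle swept by the target during transfer: ω₂·t = 1.332 rad = 76.32°.
Arrival is 180° from departure on the ellipse, so φ = 180° − 76.32° = 103.7°.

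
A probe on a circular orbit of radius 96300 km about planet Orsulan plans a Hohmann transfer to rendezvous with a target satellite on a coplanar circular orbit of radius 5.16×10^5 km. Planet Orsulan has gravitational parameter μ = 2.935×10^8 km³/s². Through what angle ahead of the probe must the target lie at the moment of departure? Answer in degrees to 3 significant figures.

φ = 97.7°

Transfer-ellipse semi-major axis a_t = (r₁ + r₂)/2 = (96300 + 5.160×10^5)/2 = 3.0615×10^5 km.
Transfer time t = π√(a_t³/μ) = 31063 s.
Target angular speed ω₂ = √(μ/r₂³) = 4.6220×10^-5 rad/s.
Angle swept by the target during transfer: ω₂·t = 1.4357 rad = 82.26°.
Arrival is 180° from departure on the ellipse, so φ = 180° − 82.26° = 97.7°.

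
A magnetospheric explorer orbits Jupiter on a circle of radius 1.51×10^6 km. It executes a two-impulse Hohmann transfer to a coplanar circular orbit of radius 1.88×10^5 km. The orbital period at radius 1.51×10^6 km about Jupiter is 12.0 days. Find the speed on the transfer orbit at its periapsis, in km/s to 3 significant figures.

v = 34.6 km/s

From Kepler's third law T² = 4π²r³/μ at r = 1.51×10^6 km, T = 12.0 days = 12.0 × 86400 s = 1.0368×10^6 s: μ = 4π²r³/T² = 1.26445×10^8 km³/s².
Transfer-ellipse semi-major axis a_t = (r₁ + r₂)/2 = (1.510×10^6 + 1.880×10^5)/2 = 8.490×10^5 km.
At periapsis, r = 1.880×10^5 km.
From the vis-viva equation, v = √[μ(2/r − 1/a_t)] = 34.59 km/s.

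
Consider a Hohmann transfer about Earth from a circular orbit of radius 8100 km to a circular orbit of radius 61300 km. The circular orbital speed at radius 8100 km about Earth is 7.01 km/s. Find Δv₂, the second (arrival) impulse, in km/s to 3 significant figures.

From the circular-orbit relation v² = μ/r at r = 8100 km: μ = v²r = (7.01)² × 8100 = 3.98035×10^5 km³/s².
The Hohmann ellipse has a_t = (r₁ + r₂)/2 = 34700 km.
Circular speed at r = 61300 km: v_c = √(μ/r) = 2.548 km/s.
Transfer-orbit speed at the same r (vis-viva, a = a_t): v_t = √[μ(2/r − 1/a_t)] = 1.231 km/s.
Δv₂ = |v_t − v_c| = |1.231 − 2.548| = 1.317 km/s.

Δv₂ = 1.32 km/s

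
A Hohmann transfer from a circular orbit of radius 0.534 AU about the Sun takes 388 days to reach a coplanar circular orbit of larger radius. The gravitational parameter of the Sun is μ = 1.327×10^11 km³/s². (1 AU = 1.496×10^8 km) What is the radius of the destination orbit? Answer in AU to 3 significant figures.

r₂ = 2.77 AU

In km: r₁ = 0.534 × 1.496×10^8 = 7.98864×10^7 km.
Transfer time t = 388 days = 3.35232×10^7 s, and t = π√(a_t³/μ).
So a_t = (μ t²/π²)^(1/3) = (1.327×10^11 × (3.35232×10^7)² / π²)^(1/3) = 2.4722×10^8 km.
Since a_t = (r₁ + r₂)/2, r₂ = 2a_t − r₁ = 2×2.4722×10^8 − 7.98864×10^7 = 4.145536×10^8 km.
In AU: r₂ = 4.145536×10^8 / 1.496×10^8 = 2.77 AU.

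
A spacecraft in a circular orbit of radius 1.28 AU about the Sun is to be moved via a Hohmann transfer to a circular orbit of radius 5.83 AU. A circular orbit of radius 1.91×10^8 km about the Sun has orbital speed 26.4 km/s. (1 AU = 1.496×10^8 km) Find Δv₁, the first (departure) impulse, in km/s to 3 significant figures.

Δv₁ = 7.40 km/s

From the circular-orbit relation v² = μ/r at r = 1.91×10^8 km: μ = v²r = (26.4)² × 1.91×10^8 = 1.33119×10^11 km³/s².
In km: r₁ = 1.28 × 1.496×10^8 = 1.91488×10^8 km; r₂ = 5.83 × 1.496×10^8 = 8.72168×10^8 km.
The Hohmann ellipse has a_t = (r₁ + r₂)/2 = 5.31828×10^8 km.
On the circular orbit at r = 1.91488×10^8 km, v_c = √(μ/r) = 26.36634 km/s.
Transfer-orbit speed at the same r (vis-viva, a = a_t): v_t = √[μ(2/r − 1/a_t)] = 33.76481 km/s.
Δv₁ = |v_t − v_c| = |33.76481 − 26.36634| = 7.398 km/s.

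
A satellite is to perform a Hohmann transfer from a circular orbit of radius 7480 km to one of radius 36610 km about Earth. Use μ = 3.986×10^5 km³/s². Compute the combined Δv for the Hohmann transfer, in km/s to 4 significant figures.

The Hohmann ellipse has a_t = (r₁ + r₂)/2 = 22045 km.
At r₁ the circular-orbit speed is v₁ = √(μ/r₁) = 7.300 km/s.
On the transfer ellipse at r₁, vis-viva gives v_p = √[μ(2/r₁ − 1/a_t)] = 9.407 km/s.
First burn Δv₁ = |v_p − v₁| = 2.107 km/s.
Circular speed at r₂: v₂ = √(μ/r₂) = 3.300 km/s.
Transfer-orbit speed at r₂: v_a = √[μ(2/r₂ − 1/a_t)] = 1.922 km/s.
Second burn Δv₂ = |v₂ − v_a| = 1.378 km/s.
Δv = Δv₁ + Δv₂ = 2.107 + 1.378 = 3.485 km/s.

Δv = 3.485 km/s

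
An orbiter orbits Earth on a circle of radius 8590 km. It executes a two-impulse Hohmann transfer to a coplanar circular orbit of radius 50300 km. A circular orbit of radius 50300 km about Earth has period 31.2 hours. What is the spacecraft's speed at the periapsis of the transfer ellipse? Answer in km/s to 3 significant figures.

From Kepler's third law T² = 4π²r³/μ at r = 50300 km, T = 31.2 hours = 31.2 × 3600 s = 1.1232×10^5 s: μ = 4π²r³/T² = 3.98244×10^5 km³/s².
Semi-major axis of the transfer orbit: a_t = (8590 + 50300)/2 = 29445 km.
At periapsis, r = 8590 km.
Applying v² = μ(2/r − 1/a_t): v = 8.899 km/s.

v = 8.90 km/s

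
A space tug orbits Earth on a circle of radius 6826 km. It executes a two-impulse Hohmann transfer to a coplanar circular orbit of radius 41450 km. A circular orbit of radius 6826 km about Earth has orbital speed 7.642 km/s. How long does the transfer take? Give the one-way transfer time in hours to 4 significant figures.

t = 5.183 hours

From the circular-orbit relation v² = μ/r at r = 6826 km: μ = v²r = (7.642)² × 6826 = 3.98640×10^5 km³/s².
Transfer-ellipse semi-major axis a_t = (r₁ + r₂)/2 = (6826 + 41450)/2 = 24138 km.
By Kepler's third law the transfer-orbit period is T = 2π√(a_t³/μ), so t = T/2 = 18660 s.
Converting: 18660 s ÷ 3600 s/hour = 5.183 hours.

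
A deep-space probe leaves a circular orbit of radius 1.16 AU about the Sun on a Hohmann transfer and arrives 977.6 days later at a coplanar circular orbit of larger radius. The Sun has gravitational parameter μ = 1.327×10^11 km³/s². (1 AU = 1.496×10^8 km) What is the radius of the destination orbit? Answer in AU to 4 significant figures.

r₂ = 4.960 AU

In km: r₁ = 1.16 × 1.496×10^8 = 1.73536×10^8 km.
Transfer time t = 977.6 days = 8.446464×10^7 s, and t = π√(a_t³/μ).
So a_t = (μ t²/π²)^(1/3) = (1.327×10^11 × (8.446464×10^7)² / π²)^(1/3) = 4.5776×10^8 km.
Since a_t = (r₁ + r₂)/2, r₂ = 2a_t − r₁ = 2×4.5776×10^8 − 1.73536×10^8 = 7.41984×10^8 km.
In AU: r₂ = 7.41984×10^8 / 1.496×10^8 = 4.960 AU.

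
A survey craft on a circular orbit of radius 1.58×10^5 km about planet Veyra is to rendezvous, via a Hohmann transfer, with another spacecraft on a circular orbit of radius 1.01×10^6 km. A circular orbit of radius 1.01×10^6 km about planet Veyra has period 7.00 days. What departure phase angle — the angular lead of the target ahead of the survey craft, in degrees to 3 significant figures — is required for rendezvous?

φ = 101°

From Kepler's third law T² = 4π²r³/μ at r = 1.01×10^6 km, T = 7.00 days = 7.00 × 86400 s = 6.048×10^5 s: μ = 4π²r³/T² = 1.11199×10^8 km³/s².
The Hohmann ellipse has a_t = (r₁ + r₂)/2 = 5.840×10^5 km.
The half-period of the transfer ellipse is t = π√(a_t³/μ) = 1.3296×10^5 s.
The target's mean motion on its circular orbit is ω₂ = √(μ/r₂³) = 1.0389×10^-5 rad/s.
Angle swept by the target during transfer: ω₂·t = 1.3813 rad = 79.14°.
The survey craft traverses 180° on the transfer ellipse, so the target must lead by 180° − 79.14° = 101°.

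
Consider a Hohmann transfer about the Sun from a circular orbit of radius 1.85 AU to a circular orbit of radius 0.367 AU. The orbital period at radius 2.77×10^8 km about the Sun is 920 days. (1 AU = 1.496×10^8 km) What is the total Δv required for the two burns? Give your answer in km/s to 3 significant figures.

From Kepler's third law T² = 4π²r³/μ at r = 2.77×10^8 km, T = 920 days = 920 × 86400 s = 7.9488×10^7 s: μ = 4π²r³/T² = 1.32799×10^11 km³/s².
In km: r₁ = 1.85 × 1.496×10^8 = 2.7676×10^8 km; r₂ = 0.367 × 1.496×10^8 = 5.49032×10^7 km.
Transfer-ellipse semi-major axis a_t = (r₁ + r₂)/2 = (2.7676×10^8 + 5.49032×10^7)/2 = 1.658316×10^8 km.
Circular speed at r₁: v₁ = √(μ/r₁) = √(1.32799×10^11/2.7676×10^8) = 21.9052 km/s.
On the transfer ellipse at r₁, v² = μ(2/r − 1/a) gives v_a = √[μ(2/r₁ − 1/a_t)] = 12.6041 km/s.
First burn Δv₁ = |v_a − v₁| = 9.3011 km/s.
Circular speed at r₂: v₂ = √(μ/r₂) = 49.1812 km/s.
Transfer-orbit speed at r₂: v_p = √[μ(2/r₂ − 1/a_t)] = 63.5356 km/s.
Second burn Δv₂ = |v₂ − v_p| = 14.354 km/s.
Total Δv = Δv₁ + Δv₂ = 23.66 km/s.

Δv = 23.7 km/s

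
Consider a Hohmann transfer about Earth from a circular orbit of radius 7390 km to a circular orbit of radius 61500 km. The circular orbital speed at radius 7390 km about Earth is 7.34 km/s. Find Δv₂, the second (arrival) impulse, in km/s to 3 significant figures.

Δv₂ = 1.37 km/s

From the circular-orbit relation v² = μ/r at r = 7390 km: μ = v²r = (7.34)² × 7390 = 3.98141×10^5 km³/s².
Transfer-ellipse semi-major axis a_t = (r₁ + r₂)/2 = (7390 + 61500)/2 = 34445 km.
On the circular orbit at r = 61500 km, v_c = √(μ/r) = 2.5444 km/s.
Vis-viva on the transfer ellipse at r = 61500 km gives v_t = √[μ(2/r − 1/a_t)] = 1.1785 km/s.
Δv₂ = |v_t − v_c| = |1.1785 − 2.5444| = 1.366 km/s.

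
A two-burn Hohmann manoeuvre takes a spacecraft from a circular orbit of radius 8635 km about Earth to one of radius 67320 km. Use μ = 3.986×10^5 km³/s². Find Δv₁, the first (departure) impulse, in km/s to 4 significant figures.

The Hohmann ellipse has a_t = (r₁ + r₂)/2 = 37977.5 km.
On the circular orbit at r = 8635 km, v_c = √(μ/r) = 6.794 km/s.
Vis-viva on the transfer ellipse at r = 8635 km gives v_t = √[μ(2/r − 1/a_t)] = 9.046 km/s.
Δv₁ = |v_t − v_c| = |9.046 − 6.794| = 2.252 km/s.

Δv₁ = 2.252 km/s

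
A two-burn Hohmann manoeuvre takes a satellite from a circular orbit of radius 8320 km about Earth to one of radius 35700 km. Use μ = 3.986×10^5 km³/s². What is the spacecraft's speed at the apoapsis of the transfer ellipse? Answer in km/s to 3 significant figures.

Transfer-ellipse semi-major axis a_t = (r₁ + r₂)/2 = (8320 + 35700)/2 = 22010 km.
The apoapsis of the transfer ellipse is at r = 35700 km.
From the vis-viva equation, v = √[μ(2/r − 1/a_t)] = 2.054 km/s.

v = 2.05 km/s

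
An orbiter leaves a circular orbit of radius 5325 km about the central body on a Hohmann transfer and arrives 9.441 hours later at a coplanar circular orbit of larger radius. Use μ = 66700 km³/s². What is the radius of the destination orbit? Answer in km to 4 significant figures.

Transfer time t = 9.441 hours = 33987.6 s, and t = π√(a_t³/μ).
So a_t = (μ t²/π²)^(1/3) = (66700 × (33987.6)² / π²)^(1/3) = 19838 km.
Since a_t = (r₁ + r₂)/2, r₂ = 2a_t − r₁ = 2×19838 − 5325 = 34351 km.

r₂ = 34350 km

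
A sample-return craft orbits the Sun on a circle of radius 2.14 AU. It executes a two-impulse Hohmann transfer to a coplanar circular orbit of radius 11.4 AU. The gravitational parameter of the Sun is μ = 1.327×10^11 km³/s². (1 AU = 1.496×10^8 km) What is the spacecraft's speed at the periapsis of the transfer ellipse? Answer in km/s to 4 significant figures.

In km: r₁ = 2.14 × 1.496×10^8 = 3.20144×10^8 km; r₂ = 11.4 × 1.496×10^8 = 1.70544×10^9 km.
The Hohmann ellipse has a_t = (r₁ + r₂)/2 = 1.012792×10^9 km.
The periapsis of the transfer ellipse is at r = 3.20144×10^8 km.
Vis-viva: v = √[μ(2/r − 1/a_t)] = √[1.327×10^11 × (2/3.20144×10^8 − 1/1.012792×10^9)] = 26.42 km/s.

v = 26.42 km/s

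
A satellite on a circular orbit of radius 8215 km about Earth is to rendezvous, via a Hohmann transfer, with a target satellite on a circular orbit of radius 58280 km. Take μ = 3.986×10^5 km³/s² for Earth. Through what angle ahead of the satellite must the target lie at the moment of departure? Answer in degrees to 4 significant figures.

Transfer-ellipse semi-major axis a_t = (r₁ + r₂)/2 = (8215 + 58280)/2 = 33247.5 km.
Transfer time t = π√(a_t³/μ) = 30170 s.
The target's mean motion on its circular orbit is ω₂ = √(μ/r₂³) = 4.487×10^-5 rad/s.
Angle swept by the target during transfer: ω₂·t = 1.3537 rad = 77.56°.
The satellite traverses 180° on the transfer ellipse, so the target must lead by 180° − 77.56° = 102.4°.

φ = 102.4°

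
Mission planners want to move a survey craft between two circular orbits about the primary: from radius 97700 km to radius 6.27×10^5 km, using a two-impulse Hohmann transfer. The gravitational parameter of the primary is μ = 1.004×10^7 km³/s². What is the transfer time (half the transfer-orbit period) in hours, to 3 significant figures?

t = 60.1 hours

Transfer-ellipse semi-major axis a_t = (r₁ + r₂)/2 = (97700 + 6.270×10^5)/2 = 3.6235×10^5 km.
Transfer time t = π√(a_t³/μ) = π√((3.6235×10^5)³ / 1.004×10^7) = 2.163×10^5 s.
Converting: 2.163×10^5 s ÷ 3600 s/hour = 60.1 hours.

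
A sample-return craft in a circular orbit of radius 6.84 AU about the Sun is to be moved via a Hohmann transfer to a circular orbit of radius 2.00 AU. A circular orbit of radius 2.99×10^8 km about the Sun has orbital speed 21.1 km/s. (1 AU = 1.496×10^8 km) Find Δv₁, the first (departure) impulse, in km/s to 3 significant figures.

From the circular-orbit relation v² = μ/r at r = 2.99×10^8 km: μ = v²r = (21.1)² × 2.99×10^8 = 1.33118×10^11 km³/s².
In km: r₁ = 6.84 × 1.496×10^8 = 1.023264×10^9 km; r₂ = 2.00 × 1.496×10^8 = 2.992×10^8 km.
The Hohmann ellipse has a_t = (r₁ + r₂)/2 = 6.61232×10^8 km.
On the circular orbit at r = 1.023264×10^9 km, v_c = √(μ/r) = 11.4058 km/s.
Vis-viva on the transfer ellipse at r = 1.023264×10^9 km gives v_t = √[μ(2/r − 1/a_t)] = 7.67234 km/s.
Δv₁ = |v_t − v_c| = |7.67234 − 11.4058| = 3.733 km/s.

Δv₁ = 3.73 km/s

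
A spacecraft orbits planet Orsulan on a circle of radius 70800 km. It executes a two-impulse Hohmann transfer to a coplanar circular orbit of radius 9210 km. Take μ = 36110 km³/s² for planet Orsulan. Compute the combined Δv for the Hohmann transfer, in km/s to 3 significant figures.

Δv = 1.03 km/s

Transfer-ellipse semi-major axis a_t = (r₁ + r₂)/2 = (70800 + 9210)/2 = 40005 km.
Circular speed at r₁: v₁ = √(μ/r₁) = √(36110/70800) = 0.7142 km/s.
On the transfer ellipse at r₁, vis-viva equation gives v_a = √[μ(2/r₁ − 1/a_t)] = 0.3427 km/s.
First burn Δv₁ = |v_a − v₁| = 0.3715 km/s.
Circular speed at r₂: v₂ = √(μ/r₂) = 1.9801 km/s.
Transfer-orbit speed at r₂: v_p = √[μ(2/r₂ − 1/a_t)] = 2.6342 km/s.
Second burn Δv₂ = |v₂ − v_p| = 0.6541 km/s.
Δv = Δv₁ + Δv₂ = 0.3715 + 0.6541 = 1.026 km/s.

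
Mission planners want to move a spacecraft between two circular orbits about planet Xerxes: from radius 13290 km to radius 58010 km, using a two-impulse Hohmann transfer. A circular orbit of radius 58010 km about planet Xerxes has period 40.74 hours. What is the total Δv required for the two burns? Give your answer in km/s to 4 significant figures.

Δv = 2.399 km/s

From Kepler's third law T² = 4π²r³/μ at r = 58010 km, T = 40.74 hours = 40.74 × 3600 s = 1.46664×10^5 s: μ = 4π²r³/T² = 3.58279×10^5 km³/s².
Transfer-ellipse semi-major axis a_t = (r₁ + r₂)/2 = (13290 + 58010)/2 = 35650 km.
Circular speed at r₁: v₁ = √(μ/r₁) = √(3.58279×10^5/13290) = 5.192 km/s.
On the transfer ellipse at r₁, v² = μ(2/r − 1/a) gives v_p = √[μ(2/r₁ − 1/a_t)] = 6.623 km/s.
First burn Δv₁ = |v_p − v₁| = 1.431 km/s.
Circular speed at r₂: v₂ = √(μ/r₂) = 2.4852 km/s.
Transfer-orbit speed at r₂: v_a = √[μ(2/r₂ − 1/a_t)] = 1.5174 km/s.
Second burn Δv₂ = |v₂ − v_a| = 0.9678 km/s.
Δv = Δv₁ + Δv₂ = 1.431 + 0.9678 = 2.399 km/s.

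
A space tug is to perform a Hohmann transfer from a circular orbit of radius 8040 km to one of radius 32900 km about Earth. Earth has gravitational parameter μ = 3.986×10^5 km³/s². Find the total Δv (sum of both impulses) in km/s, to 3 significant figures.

The Hohmann ellipse has a_t = (r₁ + r₂)/2 = 20470 km.
Circular speed at r₁: v₁ = √(μ/r₁) = √(3.986×10^5/8040) = 7.0411 km/s.
On the transfer ellipse at r₁, vis-viva equation gives v_p = √[μ(2/r₁ − 1/a_t)] = 8.9265 km/s.
First burn Δv₁ = |v_p − v₁| = 1.8854 km/s.
At r₂, v₂ = √(μ/r₂) = 3.4807 km/s.
Transfer-orbit speed at r₂: v_a = √[μ(2/r₂ − 1/a_t)] = 2.1814 km/s.
Second burn Δv₂ = |v₂ − v_a| = 1.2993 km/s.
Total Δv = Δv₁ + Δv₂ = 3.185 km/s.

Δv = 3.18 km/s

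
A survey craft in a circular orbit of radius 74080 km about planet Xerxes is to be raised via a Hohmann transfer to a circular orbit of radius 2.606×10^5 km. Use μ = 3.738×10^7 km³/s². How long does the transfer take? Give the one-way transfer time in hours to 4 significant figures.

The Hohmann ellipse has a_t = (r₁ + r₂)/2 = 1.6734×10^5 km.
By Kepler's third law the transfer-orbit period is T = 2π√(a_t³/μ), so t = T/2 = 35175 s.
Converting: 35175 s ÷ 3600 s/hour = 9.771 hours.

t = 9.771 hours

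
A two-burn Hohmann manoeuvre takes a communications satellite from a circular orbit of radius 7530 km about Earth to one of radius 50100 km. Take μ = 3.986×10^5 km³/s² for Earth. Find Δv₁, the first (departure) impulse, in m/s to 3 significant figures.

Δv₁ = 2320 m/s

The Hohmann ellipse has a_t = (r₁ + r₂)/2 = 28815 km.
On the circular orbit at r = 7530 km, v_c = √(μ/r) = 7.276 km/s.
Vis-viva on the transfer ellipse at r = 7530 km gives v_t = √[μ(2/r − 1/a_t)] = 9.594 km/s.
Δv₁ = |v_t − v_c| = |9.594 − 7.276| = 2.318 km/s.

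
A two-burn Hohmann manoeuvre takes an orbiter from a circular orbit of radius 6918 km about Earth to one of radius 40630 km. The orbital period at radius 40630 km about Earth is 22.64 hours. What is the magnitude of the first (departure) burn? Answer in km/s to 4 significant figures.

Δv₁ = 2.333 km/s

From Kepler's third law T² = 4π²r³/μ at r = 40630 km, T = 22.64 hours = 22.64 × 3600 s = 81504 s: μ = 4π²r³/T² = 3.98605×10^5 km³/s².
Semi-major axis of the transfer orbit: a_t = (6918 + 40630)/2 = 23774 km.
Circular speed at r = 6918 km: v_c = √(μ/r) = 7.59068 km/s.
Vis-viva on the transfer ellipse at r = 6918 km gives v_t = √[μ(2/r − 1/a_t)] = 9.92323 km/s.
Δv₁ = |v_t − v_c| = |9.92323 − 7.59068| = 2.333 km/s.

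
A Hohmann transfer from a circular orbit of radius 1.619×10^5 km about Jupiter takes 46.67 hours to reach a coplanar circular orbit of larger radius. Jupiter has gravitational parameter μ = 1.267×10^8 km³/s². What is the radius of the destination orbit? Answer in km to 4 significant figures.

Transfer time t = 46.67 hours = 1.68012×10^5 s, and t = π√(a_t³/μ).
So a_t = (μ t²/π²)^(1/3) = (1.267×10^8 × (1.68012×10^5)² / π²)^(1/3) = 7.1294×10^5 km.
Since a_t = (r₁ + r₂)/2, r₂ = 2a_t − r₁ = 2×7.1294×10^5 − 1.619×10^5 = 1.26398×10^6 km.

r₂ = 1.264×10^6 km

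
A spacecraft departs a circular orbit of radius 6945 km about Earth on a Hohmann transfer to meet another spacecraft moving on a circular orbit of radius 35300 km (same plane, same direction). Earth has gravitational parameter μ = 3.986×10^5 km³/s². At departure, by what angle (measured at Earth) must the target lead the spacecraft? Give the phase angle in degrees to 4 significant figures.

Transfer-ellipse semi-major axis a_t = (r₁ + r₂)/2 = (6945 + 35300)/2 = 21122.5 km.
The half-period of the transfer ellipse is t = π√(a_t³/μ) = 15275.63 s.
Target angular speed ω₂ = √(μ/r₂³) = 9.519335×10^-5 rad/s.
Angle swept by the target during transfer: ω₂·t = 1.45414 rad = 83.32°.
Arrival is 180° from departure on the ellipse, so φ = 180° − 83.32° = 96.68°.

φ = 96.68°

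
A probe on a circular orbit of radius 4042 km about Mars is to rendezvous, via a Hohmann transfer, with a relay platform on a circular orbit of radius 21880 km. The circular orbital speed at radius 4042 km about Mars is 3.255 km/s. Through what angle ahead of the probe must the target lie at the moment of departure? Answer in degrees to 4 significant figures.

φ = 97.93°

From the circular-orbit relation v² = μ/r at r = 4042 km: μ = v²r = (3.255)² × 4042 = 42825.1 km³/s².
The Hohmann ellipse has a_t = (r₁ + r₂)/2 = 12961 km.
Transfer time t = π√(a_t³/μ) = 22400.5 s.
The target's mean motion on its circular orbit is ω₂ = √(μ/r₂³) = 6.39408×10^-5 rad/s.
Angle swept by the target during transfer: ω₂·t = 1.43231 rad = 82.07°.
Arrival is 180° from departure on the ellipse, so φ = 180° − 82.07° = 97.93°.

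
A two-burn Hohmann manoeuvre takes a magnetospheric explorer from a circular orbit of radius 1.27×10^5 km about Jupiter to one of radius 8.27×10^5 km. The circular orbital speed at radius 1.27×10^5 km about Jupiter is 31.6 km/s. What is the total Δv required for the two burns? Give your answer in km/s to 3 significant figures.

Δv = 16.0 km/s

From the circular-orbit relation v² = μ/r at r = 1.27×10^5 km: μ = v²r = (31.6)² × 1.27×10^5 = 1.26817×10^8 km³/s².
The Hohmann ellipse has a_t = (r₁ + r₂)/2 = 4.770×10^5 km.
At r₁ the circular-orbit speed is v₁ = √(μ/r₁) = 31.60 km/s.
On the transfer ellipse at r₁, v² = μ(2/r − 1/a) gives v_p = √[μ(2/r₁ − 1/a_t)] = 41.61 km/s.
First burn Δv₁ = |v_p − v₁| = 10.01 km/s.
Circular speed at r₂: v₂ = √(μ/r₂) = 12.3833 km/s.
Transfer-orbit speed at r₂: v_a = √[μ(2/r₂ − 1/a_t)] = 6.38968 km/s.
Second burn Δv₂ = |v₂ − v_a| = 5.994 km/s.
Δv = Δv₁ + Δv₂ = 10.01 + 5.994 = 16.00 km/s.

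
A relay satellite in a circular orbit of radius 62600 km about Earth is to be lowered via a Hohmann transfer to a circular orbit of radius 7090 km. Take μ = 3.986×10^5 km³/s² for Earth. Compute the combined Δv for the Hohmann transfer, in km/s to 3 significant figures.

Semi-major axis of the transfer orbit: a_t = (62600 + 7090)/2 = 34845 km.
At r₁ the circular-orbit speed is v₁ = √(μ/r₁) = 2.523 km/s.
Transfer-orbit speed at r₁ (v² = μ(2/r − 1/a)): v_a = √[μ(2/r₁ − 1/a_t)] = 1.138 km/s.
First burn Δv₁ = |v_a − v₁| = 1.385 km/s.
Circular speed at r₂: v₂ = √(μ/r₂) = 7.498 km/s.
Transfer-orbit speed at r₂: v_p = √[μ(2/r₂ − 1/a_t)] = 10.05 km/s.
Second burn Δv₂ = |v₂ − v_p| = 2.552 km/s.
Total Δv = Δv₁ + Δv₂ = 3.937 km/s.

Δv = 3.94 km/s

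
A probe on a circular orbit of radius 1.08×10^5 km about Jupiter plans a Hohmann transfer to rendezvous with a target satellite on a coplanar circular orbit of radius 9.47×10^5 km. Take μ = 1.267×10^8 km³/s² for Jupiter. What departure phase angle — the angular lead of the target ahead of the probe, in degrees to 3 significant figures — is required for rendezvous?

The Hohmann ellipse has a_t = (r₁ + r₂)/2 = 5.275×10^5 km.
The half-period of the transfer ellipse is t = π√(a_t³/μ) = 1.0693×10^5 s.
Target angular speed ω₂ = √(μ/r₂³) = 1.2214×10^-5 rad/s.
Angle swept by the target during transfer: ω₂·t = 1.306 rad = 74.83°.
The probe traverses 180° on the transfer ellipse, so the target must lead by 180° − 74.83° = 105°.

φ = 105°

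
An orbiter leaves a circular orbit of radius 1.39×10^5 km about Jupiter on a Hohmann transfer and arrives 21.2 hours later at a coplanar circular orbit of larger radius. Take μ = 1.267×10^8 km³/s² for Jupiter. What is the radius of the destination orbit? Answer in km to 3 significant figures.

Transfer time t = 21.2 hours = 76320 s, and t = π√(a_t³/μ).
So a_t = (μ t²/π²)^(1/3) = (1.267×10^8 × (76320)² / π²)^(1/3) = 4.2129×10^5 km.
Since a_t = (r₁ + r₂)/2, r₂ = 2a_t − r₁ = 2×4.2129×10^5 − 1.390×10^5 = 7.0358×10^5 km.

r₂ = 7.04×10^5 km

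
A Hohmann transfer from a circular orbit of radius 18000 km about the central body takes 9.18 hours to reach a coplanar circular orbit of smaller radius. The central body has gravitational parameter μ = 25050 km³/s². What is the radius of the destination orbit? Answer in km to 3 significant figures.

Transfer time t = 9.18 hours = 33048 s, and t = π√(a_t³/μ).
So a_t = (μ t²/π²)^(1/3) = (25050 × (33048)² / π²)^(1/3) = 14048 km.
Since a_t = (r₁ + r₂)/2, r₂ = 2a_t − r₁ = 2×14048 − 18000 = 10096 km.

r₂ = 10100 km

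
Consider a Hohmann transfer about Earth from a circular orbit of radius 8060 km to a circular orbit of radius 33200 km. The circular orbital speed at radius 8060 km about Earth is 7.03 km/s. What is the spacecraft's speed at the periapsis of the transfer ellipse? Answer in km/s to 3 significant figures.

v = 8.92 km/s

From the circular-orbit relation v² = μ/r at r = 8060 km: μ = v²r = (7.03)² × 8060 = 3.98332×10^5 km³/s².
Semi-major axis of the transfer orbit: a_t = (8060 + 33200)/2 = 20630 km.
The periapsis of the transfer ellipse is at r = 8060 km.
Applying v² = μ(2/r − 1/a_t): v = 8.918 km/s.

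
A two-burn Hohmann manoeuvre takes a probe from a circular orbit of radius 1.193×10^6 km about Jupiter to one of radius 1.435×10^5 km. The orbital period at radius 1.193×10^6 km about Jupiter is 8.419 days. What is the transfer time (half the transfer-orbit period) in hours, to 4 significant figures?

t = 42.35 hours

From Kepler's third law T² = 4π²r³/μ at r = 1.193×10^6 km, T = 8.419 days = 8.419 × 86400 s = 7.274016×10^5 s: μ = 4π²r³/T² = 1.26687×10^8 km³/s².
The Hohmann ellipse has a_t = (r₁ + r₂)/2 = 6.6825×10^5 km.
Transfer time t = π√(a_t³/μ) = π√((6.6825×10^5)³ / 1.26687×10^8) = 1.5247×10^5 s.
Converting: 1.5247×10^5 s ÷ 3600 s/hour = 42.35 hours.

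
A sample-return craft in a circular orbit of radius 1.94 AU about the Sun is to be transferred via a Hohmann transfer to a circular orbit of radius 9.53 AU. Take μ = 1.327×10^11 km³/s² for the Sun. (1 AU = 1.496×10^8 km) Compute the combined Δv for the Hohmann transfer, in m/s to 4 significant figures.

In km: r₁ = 1.94 × 1.496×10^8 = 2.90224×10^8 km; r₂ = 9.53 × 1.496×10^8 = 1.425688×10^9 km.
Semi-major axis of the transfer orbit: a_t = (2.90224×10^8 + 1.425688×10^9)/2 = 8.57956×10^8 km.
Circular speed at r₁: v₁ = √(μ/r₁) = √(1.327×10^11/2.90224×10^8) = 21.383 km/s.
Transfer-orbit speed at r₁ (v² = μ(2/r − 1/a)): v_p = √[μ(2/r₁ − 1/a_t)] = 27.564 km/s.
First burn Δv₁ = |v_p − v₁| = 6.181 km/s.
Circular speed at r₂: v₂ = √(μ/r₂) = 9.64769 km/s.
Transfer-orbit speed at r₂: v_a = √[μ(2/r₂ − 1/a_t)] = 5.61122 km/s.
Second burn Δv₂ = |v₂ − v_a| = 4.036 km/s.
Total Δv = Δv₁ + Δv₂ = 10.22 km/s.

Δv = 10220 m/s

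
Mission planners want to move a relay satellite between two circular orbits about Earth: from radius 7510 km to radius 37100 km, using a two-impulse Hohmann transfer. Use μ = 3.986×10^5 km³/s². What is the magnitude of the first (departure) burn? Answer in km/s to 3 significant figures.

Semi-major axis of the transfer orbit: a_t = (7510 + 37100)/2 = 22305 km.
On the circular orbit at r = 7510 km, v_c = √(μ/r) = 7.285321 km/s.
Vis-viva on the transfer ellipse at r = 7510 km gives v_t = √[μ(2/r − 1/a_t)] = 9.395816 km/s.
Δv₁ = |v_t − v_c| = |9.395816 − 7.285321| = 2.110 km/s.

Δv₁ = 2.11 km/s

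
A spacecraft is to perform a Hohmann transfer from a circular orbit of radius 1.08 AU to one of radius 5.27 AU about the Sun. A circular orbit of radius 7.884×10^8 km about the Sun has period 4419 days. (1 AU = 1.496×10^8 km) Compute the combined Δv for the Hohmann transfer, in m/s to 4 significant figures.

Δv = 13670 m/s

From Kepler's third law T² = 4π²r³/μ at r = 7.884×10^8 km, T = 4419 days = 4419 × 86400 s = 3.818016×10^8 s: μ = 4π²r³/T² = 1.32716×10^11 km³/s².
In km: r₁ = 1.08 × 1.496×10^8 = 1.61568×10^8 km; r₂ = 5.27 × 1.496×10^8 = 7.88392×10^8 km.
Semi-major axis of the transfer orbit: a_t = (1.61568×10^8 + 7.88392×10^8)/2 = 4.7498×10^8 km.
Circular speed at r₁: v₁ = √(μ/r₁) = √(1.32716×10^11/1.61568×10^8) = 28.661 km/s.
On the transfer ellipse at r₁, v² = μ(2/r − 1/a) gives v_p = √[μ(2/r₁ − 1/a_t)] = 36.925 km/s.
First burn Δv₁ = |v_p − v₁| = 8.264 km/s.
Circular speed at r₂: v₂ = √(μ/r₂) = 12.9745 km/s.
Transfer-orbit speed at r₂: v_a = √[μ(2/r₂ − 1/a_t)] = 7.56713 km/s.
Second burn Δv₂ = |v₂ − v_a| = 5.407 km/s.
Total Δv = Δv₁ + Δv₂ = 13.67 km/s.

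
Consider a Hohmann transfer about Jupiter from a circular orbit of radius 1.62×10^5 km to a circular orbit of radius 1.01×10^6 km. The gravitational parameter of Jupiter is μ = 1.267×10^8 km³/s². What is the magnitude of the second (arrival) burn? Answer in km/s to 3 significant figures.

Δv₂ = 5.31 km/s

Transfer-ellipse semi-major axis a_t = (r₁ + r₂)/2 = (1.620×10^5 + 1.010×10^6)/2 = 5.860×10^5 km.
On the circular orbit at r = 1.010×10^6 km, v_c = √(μ/r) = 11.20 km/s.
Transfer-orbit speed at the same r (vis-viva, a = a_t): v_t = √[μ(2/r − 1/a_t)] = 5.889 km/s.
Δv₂ = |v_t − v_c| = |5.889 − 11.20| = 5.311 km/s.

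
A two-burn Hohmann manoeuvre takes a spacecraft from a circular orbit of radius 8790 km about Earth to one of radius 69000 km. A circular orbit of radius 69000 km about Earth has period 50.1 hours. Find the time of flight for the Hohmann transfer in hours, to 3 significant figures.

t = 10.6 hours

From Kepler's third law T² = 4π²r³/μ at r = 69000 km, T = 50.1 hours = 50.1 × 3600 s = 1.8036×10^5 s: μ = 4π²r³/T² = 3.98682×10^5 km³/s².
Semi-major axis of the transfer orbit: a_t = (8790 + 69000)/2 = 38895 km.
Half the transfer-orbit period gives t = π√(a_t³/μ) = 38170 s.
Converting: 38170 s ÷ 3600 s/hour = 10.6 hours.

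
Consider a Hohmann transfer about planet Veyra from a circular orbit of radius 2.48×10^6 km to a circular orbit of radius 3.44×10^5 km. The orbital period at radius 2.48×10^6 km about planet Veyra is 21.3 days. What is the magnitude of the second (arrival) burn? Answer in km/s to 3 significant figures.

Δv₂ = 7.40 km/s

From Kepler's third law T² = 4π²r³/μ at r = 2.48×10^6 km, T = 21.3 days = 21.3 × 86400 s = 1.84032×10^6 s: μ = 4π²r³/T² = 1.77798×10^8 km³/s².
Semi-major axis of the transfer orbit: a_t = (2.480×10^6 + 3.440×10^5)/2 = 1.412×10^6 km.
Circular speed at r = 3.440×10^5 km: v_c = √(μ/r) = 22.7345 km/s.
Vis-viva on the transfer ellipse at r = 3.440×10^5 km gives v_t = √[μ(2/r − 1/a_t)] = 30.1296 km/s.
Δv₂ = |v_t − v_c| = |30.1296 − 22.7345| = 7.395 km/s.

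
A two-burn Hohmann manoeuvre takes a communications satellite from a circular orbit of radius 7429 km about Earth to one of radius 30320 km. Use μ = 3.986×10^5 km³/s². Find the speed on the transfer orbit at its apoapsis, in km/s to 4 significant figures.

The Hohmann ellipse has a_t = (r₁ + r₂)/2 = 18874.5 km.
The apoapsis of the transfer ellipse is at r = 30320 km.
From the vis-viva equation, v = √[μ(2/r − 1/a_t)] = 2.275 km/s.

v = 2.275 km/s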